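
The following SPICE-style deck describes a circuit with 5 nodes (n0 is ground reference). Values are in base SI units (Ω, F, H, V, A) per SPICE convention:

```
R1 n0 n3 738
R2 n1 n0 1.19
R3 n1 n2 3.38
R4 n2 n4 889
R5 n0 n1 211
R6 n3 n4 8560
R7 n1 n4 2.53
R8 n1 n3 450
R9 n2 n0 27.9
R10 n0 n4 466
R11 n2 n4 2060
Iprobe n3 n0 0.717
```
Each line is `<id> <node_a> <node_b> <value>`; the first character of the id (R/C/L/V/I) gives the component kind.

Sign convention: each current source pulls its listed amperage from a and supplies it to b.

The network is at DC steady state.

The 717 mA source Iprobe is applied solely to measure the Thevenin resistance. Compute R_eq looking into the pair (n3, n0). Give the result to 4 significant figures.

R_eq = 271.2 Ω

Element admittances at DC:
  Y(R1) = 0.001355 S between n0,n3
  Y(R2) = 0.8403 S between n1,n0
  Y(R3) = 0.2959 S between n1,n2
  Y(R4) = 0.001125 S between n2,n4
  Y(R5) = 0.004739 S between n0,n1
  Y(R6) = 0.0001168 S between n3,n4
  Y(R7) = 0.3953 S between n1,n4
  Y(R8) = 0.002222 S between n1,n3
  Y(R9) = 0.03584 S between n2,n0
  Y(R10) = 0.002146 S between n0,n4
  Y(R11) = 0.0004854 S between n2,n4
  Iprobe: injects 0.717 A into n0 (from n3)
Assemble and solve the 4×4 MNA system:
  V(n1)=-0.5157  V(n2)=-0.4605  V(n3)=-194.4  V(n4)=-0.5695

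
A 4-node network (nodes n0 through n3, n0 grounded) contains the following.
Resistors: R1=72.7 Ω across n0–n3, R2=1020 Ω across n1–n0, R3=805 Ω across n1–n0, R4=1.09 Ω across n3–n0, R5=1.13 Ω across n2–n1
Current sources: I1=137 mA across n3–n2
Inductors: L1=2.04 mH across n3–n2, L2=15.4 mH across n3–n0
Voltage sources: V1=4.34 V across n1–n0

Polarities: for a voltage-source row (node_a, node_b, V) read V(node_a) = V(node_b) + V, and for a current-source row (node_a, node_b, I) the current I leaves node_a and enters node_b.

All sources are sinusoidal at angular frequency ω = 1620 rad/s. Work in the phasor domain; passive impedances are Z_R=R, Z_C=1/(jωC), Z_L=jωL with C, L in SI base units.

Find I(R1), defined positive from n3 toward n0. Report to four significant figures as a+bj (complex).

0.007986-0.01393j A

Element admittances at ω=1620 rad/s:
  Y(R1) = 0.01376+0.000j S between n0,n3
  Y(R2) = 0.0009804+0.000j S between n1,n0
  I1: injects 0.137 A into n2 (from n3)
  Y(R3) = 0.001242+0.000j S between n1,n0
  Y(L1) = 0.000-0.3026j S between n3,n2
  Y(R4) = 0.9174+0.000j S between n3,n0
  Y(R5) = 0.8850+0.000j S between n2,n1
  Y(L2) = 0.000-0.04008j S between n3,n0
  V1: constraint V(n1)−V(n0) = 4.34
Assemble and solve the 4×4 MNA system:
  V(n1)=4.340+0.000j  V(n2)=3.775+1.092j  V(n3)=0.5806-1.013j
  i(V1)=-0.5097+0.9666j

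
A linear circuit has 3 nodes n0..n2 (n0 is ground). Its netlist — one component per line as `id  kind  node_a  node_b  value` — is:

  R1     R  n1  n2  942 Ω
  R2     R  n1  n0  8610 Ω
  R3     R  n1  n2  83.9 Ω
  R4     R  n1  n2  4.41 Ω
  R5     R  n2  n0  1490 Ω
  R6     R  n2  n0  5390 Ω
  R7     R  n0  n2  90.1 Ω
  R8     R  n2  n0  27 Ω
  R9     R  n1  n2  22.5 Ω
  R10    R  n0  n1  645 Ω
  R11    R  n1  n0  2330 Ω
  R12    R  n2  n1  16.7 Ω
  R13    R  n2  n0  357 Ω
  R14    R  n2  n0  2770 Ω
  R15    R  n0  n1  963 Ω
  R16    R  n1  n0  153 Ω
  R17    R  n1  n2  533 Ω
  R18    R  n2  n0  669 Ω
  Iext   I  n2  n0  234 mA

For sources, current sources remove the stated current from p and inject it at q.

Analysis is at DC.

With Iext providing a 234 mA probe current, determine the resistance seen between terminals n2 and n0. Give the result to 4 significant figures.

R_eq = 15.86 Ω

MNA unknowns: 2 node voltages V₁..V_2
R1: Y=0.001062 on G[1,2]
R2: Y=0.0001161 on G[1,0]
R3: Y=0.01192 on G[1,2]
R4: Y=0.2268 on G[1,2]
R5: Y=0.0006711 on G[2,0]
R6: Y=0.0001855 on G[2,0]
R7: Y=0.01110 on G[0,2]
R8: Y=0.03704 on G[2,0]
R9: Y=0.04444 on G[1,2]
R10: Y=0.001550 on G[0,1]
R11: Y=0.0004292 on G[1,0]
R12: Y=0.05988 on G[2,1]
R13: Y=0.002801 on G[2,0]
R14: Y=0.0003610 on G[2,0]
R15: Y=0.001038 on G[0,1]
R16: Y=0.006536 on G[1,0]
R17: Y=0.001876 on G[1,2]
R18: Y=0.001495 on G[2,0]
Iext: z[2]−=0.234, z[0]+=0.234
solve → V1=-3.610, V2=-3.711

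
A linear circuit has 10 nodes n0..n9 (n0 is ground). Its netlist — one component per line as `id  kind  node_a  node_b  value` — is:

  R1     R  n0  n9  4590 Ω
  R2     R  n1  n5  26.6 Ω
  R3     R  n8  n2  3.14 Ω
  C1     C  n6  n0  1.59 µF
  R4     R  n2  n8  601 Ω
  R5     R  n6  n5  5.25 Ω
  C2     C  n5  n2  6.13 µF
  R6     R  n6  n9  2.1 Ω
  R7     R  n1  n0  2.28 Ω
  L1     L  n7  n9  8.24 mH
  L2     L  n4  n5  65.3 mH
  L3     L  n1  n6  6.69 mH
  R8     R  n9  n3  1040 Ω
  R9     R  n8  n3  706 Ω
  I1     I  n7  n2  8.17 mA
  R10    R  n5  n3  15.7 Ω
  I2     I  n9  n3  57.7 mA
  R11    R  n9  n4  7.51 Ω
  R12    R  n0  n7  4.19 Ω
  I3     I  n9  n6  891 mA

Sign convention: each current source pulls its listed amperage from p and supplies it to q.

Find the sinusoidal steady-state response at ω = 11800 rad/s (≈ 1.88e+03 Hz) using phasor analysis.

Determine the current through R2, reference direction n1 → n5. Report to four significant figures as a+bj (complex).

Apply KCL at each of the 9 non-ground nodes and solve the resulting linear system.
Node n1: branches {R2, R7, L3} → V_1 = 0.009492-0.04545j
Node n2: branches {R3, R4, C2, I1} → V_2 = 0.3338-0.6860j
Node n3: branches {R8, R9, R10, I2} → V_3 = 1.172-0.5618j
Node n4: branches {L2, R11} → V_4 = -1.900-0.7388j
Node n5: branches {R2, R5, C2, L2, R10} → V_5 = 0.3314-0.5567j
Node n6: branches {C1, R5, R6, L3, I3} → V_6 = 0.06582-0.6720j
Node n7: branches {L1, I1, R12} → V_7 = -0.06853+0.07900j
Node n8: branches {R3, R4, R9} → V_8 = 0.3375-0.6854j
Node n9: branches {R1, R6, L1, R8, I2, R11, I3} → V_9 = -1.902-0.7170j

-0.01210+0.01922j A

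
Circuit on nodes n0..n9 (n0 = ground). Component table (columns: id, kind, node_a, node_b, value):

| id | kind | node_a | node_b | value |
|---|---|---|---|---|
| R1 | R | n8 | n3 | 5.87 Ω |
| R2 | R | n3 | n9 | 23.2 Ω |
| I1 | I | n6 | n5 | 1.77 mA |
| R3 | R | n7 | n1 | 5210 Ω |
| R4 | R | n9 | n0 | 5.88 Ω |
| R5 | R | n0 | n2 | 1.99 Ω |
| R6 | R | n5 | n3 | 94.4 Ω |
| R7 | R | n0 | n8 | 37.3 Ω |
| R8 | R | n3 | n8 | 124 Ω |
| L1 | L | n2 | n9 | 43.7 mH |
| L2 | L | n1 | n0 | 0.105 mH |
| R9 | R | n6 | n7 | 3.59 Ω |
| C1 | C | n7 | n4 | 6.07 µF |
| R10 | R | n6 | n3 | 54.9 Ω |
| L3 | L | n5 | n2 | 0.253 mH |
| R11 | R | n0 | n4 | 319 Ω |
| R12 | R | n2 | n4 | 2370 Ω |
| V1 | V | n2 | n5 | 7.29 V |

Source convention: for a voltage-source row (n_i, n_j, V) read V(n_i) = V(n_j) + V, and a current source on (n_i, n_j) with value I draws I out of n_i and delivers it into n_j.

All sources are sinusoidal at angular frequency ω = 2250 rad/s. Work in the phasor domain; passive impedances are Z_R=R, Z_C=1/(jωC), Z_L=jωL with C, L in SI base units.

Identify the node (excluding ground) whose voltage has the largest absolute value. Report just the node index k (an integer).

5

MNA unknowns: 9 node voltages V₁..V_9 plus 1 source current (V1)
R1: Y=0.1704+0.000j on G[8,3]
R2: Y=0.04310+0.000j on G[3,9]
I1: z[6]−=0.00177, z[5]+=0.00177
R3: Y=0.0001919+0.000j on G[7,1]
R4: Y=0.1701+0.000j on G[9,0]
R5: Y=0.5025+0.000j on G[0,2]
R6: Y=0.01059+0.000j on G[5,3]
R7: Y=0.02681+0.000j on G[0,8]
R8: Y=0.008065+0.000j on G[3,8]
L1: Y=0.000-0.01017j on G[2,9]
L2: Y=0.000-4.233j on G[1,0]
R9: Y=0.2786+0.000j on G[6,7]
C1: Y=0.000+0.01366j on G[7,4]
R10: Y=0.01821+0.000j on G[6,3]
L3: Y=0.000-1.757j on G[5,2]
R11: Y=0.003135+0.000j on G[0,4]
R12: Y=0.0004219+0.000j on G[2,4]
V1: row V2−V5=7.29, i_V1 at 2,5
solve → V1=-1.935e-06-4.423e-05j, V2=0.1302+0.006754j, V3=-1.084+0.0009822j, V4=-0.9226-0.2017j, V5=-7.160+0.006754j, V6=-0.9880+0.04007j, V7=-0.9753+0.04262j, V8=-0.9426+0.0008539j, V9=-0.2181-0.01642j
aux → i_V1=-0.06613+12.81j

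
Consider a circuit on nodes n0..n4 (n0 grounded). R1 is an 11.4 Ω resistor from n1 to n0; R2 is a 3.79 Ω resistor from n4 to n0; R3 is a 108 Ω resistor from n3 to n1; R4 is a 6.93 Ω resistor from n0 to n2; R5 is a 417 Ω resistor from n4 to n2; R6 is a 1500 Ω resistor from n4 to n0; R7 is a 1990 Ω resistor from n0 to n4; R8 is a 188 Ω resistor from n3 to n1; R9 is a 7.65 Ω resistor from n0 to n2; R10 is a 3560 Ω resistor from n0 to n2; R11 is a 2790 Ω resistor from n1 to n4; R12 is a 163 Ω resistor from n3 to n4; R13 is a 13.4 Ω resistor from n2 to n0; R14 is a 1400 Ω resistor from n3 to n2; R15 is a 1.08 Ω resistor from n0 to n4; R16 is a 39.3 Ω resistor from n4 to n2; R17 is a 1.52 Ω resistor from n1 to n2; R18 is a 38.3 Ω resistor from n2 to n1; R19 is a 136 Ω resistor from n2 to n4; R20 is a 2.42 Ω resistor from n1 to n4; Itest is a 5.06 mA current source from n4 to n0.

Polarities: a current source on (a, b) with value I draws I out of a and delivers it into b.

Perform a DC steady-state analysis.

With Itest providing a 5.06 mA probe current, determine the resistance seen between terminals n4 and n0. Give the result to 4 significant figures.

Element admittances at DC:
  Y(R1) = 0.08772 S between n1,n0
  Y(R2) = 0.2639 S between n4,n0
  Y(R3) = 0.009259 S between n3,n1
  Y(R4) = 0.1443 S between n0,n2
  Y(R5) = 0.002398 S between n4,n2
  Y(R6) = 0.0006667 S between n4,n0
  Y(R7) = 0.0005025 S between n0,n4
  Y(R8) = 0.005319 S between n3,n1
  Y(R9) = 0.1307 S between n0,n2
  Y(R10) = 0.0002809 S between n0,n2
  Y(R11) = 0.0003584 S between n1,n4
  Y(R12) = 0.006135 S between n3,n4
  Y(R13) = 0.07463 S between n2,n0
  Y(R14) = 0.0007143 S between n3,n2
  Y(R15) = 0.9259 S between n0,n4
  Y(R16) = 0.02545 S between n4,n2
  Y(R17) = 0.6579 S between n1,n2
  Y(R18) = 0.02611 S between n2,n1
  Y(R19) = 0.007353 S between n2,n4
  Y(R20) = 0.4132 S between n1,n4
  Itest: injects 0.00506 A into n0 (from n4)
Assemble and solve the 4×4 MNA system:
  V(n1)=-0.002140  V(n2)=-0.001490  V(n3)=-0.002551  V(n4)=-0.003653

R_eq = 0.7220 Ω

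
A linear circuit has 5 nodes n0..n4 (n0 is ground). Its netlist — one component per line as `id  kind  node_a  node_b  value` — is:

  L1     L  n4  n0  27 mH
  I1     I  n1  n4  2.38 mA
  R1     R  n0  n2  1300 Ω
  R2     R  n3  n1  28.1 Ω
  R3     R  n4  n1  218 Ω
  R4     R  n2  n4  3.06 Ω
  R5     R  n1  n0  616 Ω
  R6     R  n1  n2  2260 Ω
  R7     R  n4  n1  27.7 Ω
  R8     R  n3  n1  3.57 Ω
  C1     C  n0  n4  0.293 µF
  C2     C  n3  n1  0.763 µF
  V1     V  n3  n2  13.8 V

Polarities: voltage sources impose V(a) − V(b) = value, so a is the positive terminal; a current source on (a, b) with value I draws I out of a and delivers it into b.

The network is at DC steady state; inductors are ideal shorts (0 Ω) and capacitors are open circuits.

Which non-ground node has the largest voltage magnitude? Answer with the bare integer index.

3

MNA unknowns: 4 node voltages V₁..V_4 plus 2 source currents (L1, V1)
L1: row V4−V0=0, i_L1 at 4,0
I1: z[1]−=0.00238, z[4]+=0.00238
R1: Y=0.0007692 on G[0,2]
R2: Y=0.03559 on G[3,1]
R3: Y=0.004587 on G[4,1]
R4: Y=0.3268 on G[2,4]
R5: Y=0.001623 on G[1,0]
R6: Y=0.0004425 on G[1,2]
R7: Y=0.03610 on G[4,1]
R8: Y=0.2801 on G[3,1]
C1: Y=0.000 on G[0,4]
C2: Y=0.000 on G[3,1]
V1: row V3−V2=13.8, i_V1 at 3,2
solve → V1=10.90, V2=-1.415, V3=12.38, V4=0.000
aux → i_L1=-0.01661, i_V1=-0.4690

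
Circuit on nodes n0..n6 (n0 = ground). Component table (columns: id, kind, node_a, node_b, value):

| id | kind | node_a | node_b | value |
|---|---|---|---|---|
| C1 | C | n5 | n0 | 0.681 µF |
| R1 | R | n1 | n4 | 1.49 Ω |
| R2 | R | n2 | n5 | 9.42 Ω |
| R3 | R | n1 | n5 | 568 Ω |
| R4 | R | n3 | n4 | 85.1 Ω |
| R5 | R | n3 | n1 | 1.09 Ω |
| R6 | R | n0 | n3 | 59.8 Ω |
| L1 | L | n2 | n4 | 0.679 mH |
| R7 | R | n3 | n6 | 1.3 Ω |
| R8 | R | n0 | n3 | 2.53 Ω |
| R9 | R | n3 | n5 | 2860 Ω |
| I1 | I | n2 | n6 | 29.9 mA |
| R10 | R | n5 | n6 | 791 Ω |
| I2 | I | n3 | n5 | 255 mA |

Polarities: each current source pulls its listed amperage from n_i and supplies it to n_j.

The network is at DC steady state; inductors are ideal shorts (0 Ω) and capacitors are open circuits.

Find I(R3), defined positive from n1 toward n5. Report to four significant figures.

MNA unknowns: 6 node voltages V₁..V_6 plus 1 source current (L1)
C1: Y=0.000 on G[5,0]
R1: Y=0.6711 on G[1,4]
R2: Y=0.1062 on G[2,5]
R3: Y=0.001761 on G[1,5]
R4: Y=0.01175 on G[3,4]
R5: Y=0.9174 on G[3,1]
R6: Y=0.01672 on G[0,3]
L1: row V2−V4=0, i_L1 at 2,4
R7: Y=0.7692 on G[3,6]
R8: Y=0.3953 on G[0,3]
R9: Y=0.0003497 on G[3,5]
I1: z[2]−=0.0299, z[6]+=0.0299
R10: Y=0.001264 on G[5,6]
I2: z[3]−=0.255, z[5]+=0.255
solve → V1=0.2334, V2=0.5456, V3=0.000, V4=0.5456, V5=2.861, V6=0.04350
aux → i_L1=0.2159

-0.004626 A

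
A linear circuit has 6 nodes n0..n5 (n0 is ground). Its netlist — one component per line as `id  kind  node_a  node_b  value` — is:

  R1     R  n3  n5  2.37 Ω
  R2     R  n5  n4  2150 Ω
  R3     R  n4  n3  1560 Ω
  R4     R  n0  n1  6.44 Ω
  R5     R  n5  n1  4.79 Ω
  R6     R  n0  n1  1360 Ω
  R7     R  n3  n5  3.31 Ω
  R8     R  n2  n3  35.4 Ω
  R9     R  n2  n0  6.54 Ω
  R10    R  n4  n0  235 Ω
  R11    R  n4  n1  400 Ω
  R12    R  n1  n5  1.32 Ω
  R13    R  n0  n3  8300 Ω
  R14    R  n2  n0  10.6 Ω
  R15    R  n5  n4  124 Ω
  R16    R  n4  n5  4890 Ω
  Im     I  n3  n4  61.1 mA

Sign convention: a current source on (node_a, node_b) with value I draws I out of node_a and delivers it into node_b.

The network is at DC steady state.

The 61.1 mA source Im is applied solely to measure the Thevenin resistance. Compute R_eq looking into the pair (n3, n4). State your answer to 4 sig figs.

R_eq = 63.64 Ω

Apply KCL at each of the 5 non-ground nodes and solve the resulting linear system.
Node n1: branches {R4, R5, R6, R11, R12} → V_1 = -0.07361
Node n2: branches {R8, R9, R14} → V_2 = -0.01746
Node n3: branches {R1, R3, R7, R8, R13, Im} → V_3 = -0.1703
Node n4: branches {R2, R3, R10, R11, R15, R16, Im} → V_4 = 3.718
Node n5: branches {R1, R2, R5, R7, R12, R15, R16} → V_5 = -0.09531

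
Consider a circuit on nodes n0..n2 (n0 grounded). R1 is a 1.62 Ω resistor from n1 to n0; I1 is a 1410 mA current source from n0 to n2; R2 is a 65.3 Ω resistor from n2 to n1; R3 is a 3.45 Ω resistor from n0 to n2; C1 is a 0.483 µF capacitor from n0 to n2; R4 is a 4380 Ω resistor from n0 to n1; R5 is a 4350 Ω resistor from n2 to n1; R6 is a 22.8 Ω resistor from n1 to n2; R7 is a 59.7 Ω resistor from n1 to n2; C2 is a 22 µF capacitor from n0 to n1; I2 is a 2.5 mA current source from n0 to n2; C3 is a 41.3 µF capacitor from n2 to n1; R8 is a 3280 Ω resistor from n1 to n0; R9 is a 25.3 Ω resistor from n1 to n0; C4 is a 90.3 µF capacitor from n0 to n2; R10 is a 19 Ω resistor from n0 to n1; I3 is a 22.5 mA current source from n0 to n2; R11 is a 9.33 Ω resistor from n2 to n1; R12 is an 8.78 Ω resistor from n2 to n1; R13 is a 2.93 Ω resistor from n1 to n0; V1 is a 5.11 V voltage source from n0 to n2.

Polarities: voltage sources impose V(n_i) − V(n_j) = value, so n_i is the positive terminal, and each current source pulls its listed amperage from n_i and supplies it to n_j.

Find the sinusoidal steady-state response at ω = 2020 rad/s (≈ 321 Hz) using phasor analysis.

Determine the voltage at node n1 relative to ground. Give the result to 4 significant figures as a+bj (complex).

-1.146-0.2075j V

Apply KCL at each of the 2 non-ground nodes and solve the resulting linear system.
Node n1: branches {R1, R2, R4, R5, R6, R7, C2, C3, R8, R9, R10, R11, R12, R13} → V_1 = -1.146-0.2075j
Node n2: branches {I1, R2, R3, C1, R5, R6, R7, I2, C3, C4, I3, R11, R12, V1} → V_2 = -5.110+0.000j
Source currents: i(V1)=-4.112-1.206j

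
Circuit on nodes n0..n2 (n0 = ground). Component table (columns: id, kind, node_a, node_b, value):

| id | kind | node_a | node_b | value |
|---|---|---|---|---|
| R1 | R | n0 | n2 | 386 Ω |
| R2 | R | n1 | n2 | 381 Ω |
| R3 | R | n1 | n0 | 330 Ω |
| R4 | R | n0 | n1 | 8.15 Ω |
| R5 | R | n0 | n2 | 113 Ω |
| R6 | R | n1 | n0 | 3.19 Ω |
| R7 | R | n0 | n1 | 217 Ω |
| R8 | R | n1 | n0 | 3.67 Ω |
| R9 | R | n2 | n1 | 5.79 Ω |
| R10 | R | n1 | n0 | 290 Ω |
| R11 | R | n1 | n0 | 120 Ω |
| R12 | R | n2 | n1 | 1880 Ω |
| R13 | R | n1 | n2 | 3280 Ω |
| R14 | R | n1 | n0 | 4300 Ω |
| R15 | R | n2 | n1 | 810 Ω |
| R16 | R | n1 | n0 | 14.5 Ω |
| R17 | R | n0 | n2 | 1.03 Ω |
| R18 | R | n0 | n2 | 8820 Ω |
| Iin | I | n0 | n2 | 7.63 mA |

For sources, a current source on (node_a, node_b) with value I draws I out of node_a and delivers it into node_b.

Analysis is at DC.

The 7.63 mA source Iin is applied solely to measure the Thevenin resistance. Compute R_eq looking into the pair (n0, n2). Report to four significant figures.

R_eq = 0.8869 Ω

Apply KCL at each of the 2 non-ground nodes and solve the resulting linear system.
Node n1: branches {R2, R3, R4, R6, R7, R8, R9, R10, R11, R12, R13, R14, R15, R16} → V_1 = 0.001232
Node n2: branches {R1, R2, R5, R9, R12, R13, R15, R17, R18, Iin} → V_2 = 0.006767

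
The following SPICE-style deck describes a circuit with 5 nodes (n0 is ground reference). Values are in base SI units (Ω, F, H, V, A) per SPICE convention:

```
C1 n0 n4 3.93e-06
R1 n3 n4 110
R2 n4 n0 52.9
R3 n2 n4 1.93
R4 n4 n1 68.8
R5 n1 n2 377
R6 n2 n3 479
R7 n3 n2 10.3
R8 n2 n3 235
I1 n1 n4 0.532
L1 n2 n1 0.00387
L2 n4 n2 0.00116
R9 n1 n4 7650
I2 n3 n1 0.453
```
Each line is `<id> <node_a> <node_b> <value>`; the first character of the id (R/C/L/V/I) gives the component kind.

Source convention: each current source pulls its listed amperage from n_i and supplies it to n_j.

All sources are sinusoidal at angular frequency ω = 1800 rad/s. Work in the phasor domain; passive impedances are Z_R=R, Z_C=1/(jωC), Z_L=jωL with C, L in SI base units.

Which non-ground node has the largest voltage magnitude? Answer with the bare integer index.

Apply KCL at each of the 4 non-ground nodes and solve the resulting linear system.
Node n1: branches {R4, R5, I1, L1, R9, I2} → V_1 = -0.6223-0.9304j
Node n2: branches {R3, R5, R6, R7, R8, L1, L2} → V_2 = -0.5183-0.4456j
Node n3: branches {R1, R6, R7, R8, I2} → V_3 = -4.502-0.4096j
Node n4: branches {C1, R1, R2, R3, R4, I1, L2, R9} → V_4 = 0.000+0.000j

3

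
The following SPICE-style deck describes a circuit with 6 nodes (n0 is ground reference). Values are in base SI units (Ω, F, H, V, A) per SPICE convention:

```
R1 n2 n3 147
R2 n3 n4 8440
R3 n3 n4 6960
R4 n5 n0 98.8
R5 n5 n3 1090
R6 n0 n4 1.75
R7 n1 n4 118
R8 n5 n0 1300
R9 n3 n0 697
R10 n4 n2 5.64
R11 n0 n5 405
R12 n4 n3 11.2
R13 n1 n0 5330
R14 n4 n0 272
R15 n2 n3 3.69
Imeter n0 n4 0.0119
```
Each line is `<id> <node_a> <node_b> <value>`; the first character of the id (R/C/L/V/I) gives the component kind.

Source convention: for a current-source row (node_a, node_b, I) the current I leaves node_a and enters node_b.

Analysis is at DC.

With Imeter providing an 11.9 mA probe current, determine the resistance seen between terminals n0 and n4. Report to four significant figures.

Apply KCL at each of the 5 non-ground nodes and solve the resulting linear system.
Node n1: branches {R7, R13} → V_1 = 0.02016
Node n2: branches {R1, R10, R15} → V_2 = 0.02046
Node n3: branches {R1, R2, R3, R5, R9, R12, R15} → V_3 = 0.02037
Node n4: branches {R2, R3, R6, R7, R10, R12, R14, Imeter} → V_4 = 0.02060
Node n5: branches {R4, R5, R8, R11} → V_5 = 0.001309

R_eq = 1.731 Ω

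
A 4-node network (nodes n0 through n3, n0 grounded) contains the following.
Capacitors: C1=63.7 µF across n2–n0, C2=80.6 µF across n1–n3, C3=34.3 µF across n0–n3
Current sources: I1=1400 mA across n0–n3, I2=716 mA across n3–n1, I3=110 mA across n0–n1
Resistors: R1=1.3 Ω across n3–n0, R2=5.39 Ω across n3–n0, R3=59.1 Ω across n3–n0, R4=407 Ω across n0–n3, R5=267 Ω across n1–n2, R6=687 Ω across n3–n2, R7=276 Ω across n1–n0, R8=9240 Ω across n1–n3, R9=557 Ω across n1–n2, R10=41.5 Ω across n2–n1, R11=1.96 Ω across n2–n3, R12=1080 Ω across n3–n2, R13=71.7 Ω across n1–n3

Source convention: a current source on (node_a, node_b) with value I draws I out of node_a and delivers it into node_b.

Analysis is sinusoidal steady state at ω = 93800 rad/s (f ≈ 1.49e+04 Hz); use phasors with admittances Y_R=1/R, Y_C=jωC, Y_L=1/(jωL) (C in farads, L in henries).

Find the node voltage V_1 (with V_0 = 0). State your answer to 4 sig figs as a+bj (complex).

MNA unknowns: 3 node voltages V₁..V_3
C1: Y=0.000+5.975j on G[2,0]
I1: z[0]−=1.4, z[3]+=1.4
R1: Y=0.7692+0.000j on G[3,0]
R2: Y=0.1855+0.000j on G[3,0]
C2: Y=0.000+7.560j on G[1,3]
R3: Y=0.01692+0.000j on G[3,0]
R4: Y=0.002457+0.000j on G[0,3]
R5: Y=0.003745+0.000j on G[1,2]
R6: Y=0.001456+0.000j on G[3,2]
R7: Y=0.003623+0.000j on G[1,0]
R8: Y=0.0001082+0.000j on G[1,3]
C3: Y=0.000+3.217j on G[0,3]
R9: Y=0.001795+0.000j on G[1,2]
R10: Y=0.02410+0.000j on G[2,1]
R11: Y=0.5102+0.000j on G[2,3]
R12: Y=0.0009259+0.000j on G[3,2]
I2: z[3]−=0.716, z[1]+=0.716
R13: Y=0.01395+0.000j on G[1,3]
I3: z[0]−=0.11, z[1]+=0.11
solve → V1=0.1796-0.4882j, V2=-0.03328-0.01913j, V3=0.1774-0.3799j

0.1796-0.4882j V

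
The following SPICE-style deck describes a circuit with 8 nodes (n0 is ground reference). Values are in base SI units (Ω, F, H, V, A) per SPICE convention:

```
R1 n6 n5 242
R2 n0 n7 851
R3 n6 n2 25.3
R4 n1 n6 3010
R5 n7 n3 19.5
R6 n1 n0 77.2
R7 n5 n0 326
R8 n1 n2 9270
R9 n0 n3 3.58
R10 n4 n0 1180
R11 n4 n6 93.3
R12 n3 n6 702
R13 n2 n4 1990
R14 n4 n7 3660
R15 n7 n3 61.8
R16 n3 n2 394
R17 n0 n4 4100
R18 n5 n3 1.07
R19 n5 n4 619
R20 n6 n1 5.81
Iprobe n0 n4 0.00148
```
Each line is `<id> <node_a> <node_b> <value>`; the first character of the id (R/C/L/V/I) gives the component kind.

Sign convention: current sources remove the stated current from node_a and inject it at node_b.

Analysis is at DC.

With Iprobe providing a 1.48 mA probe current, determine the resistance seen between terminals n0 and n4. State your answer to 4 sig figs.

R_eq = 99.10 Ω

Apply KCL at each of the 7 non-ground nodes and solve the resulting linear system.
Node n1: branches {R4, R6, R8, R20} → V_1 = 0.04961
Node n2: branches {R3, R8, R13, R16} → V_2 = 0.05140
Node n3: branches {R5, R9, R12, R15, R16, R18} → V_3 = 0.002381
Node n4: branches {R10, R11, R13, R14, R17, R19, Iprobe} → V_4 = 0.1467
Node n5: branches {R1, R7, R18, R19} → V_5 = 0.002844
Node n6: branches {R1, R3, R4, R11, R12, R20} → V_6 = 0.05334
Node n7: branches {R2, R5, R14, R15} → V_7 = 0.002913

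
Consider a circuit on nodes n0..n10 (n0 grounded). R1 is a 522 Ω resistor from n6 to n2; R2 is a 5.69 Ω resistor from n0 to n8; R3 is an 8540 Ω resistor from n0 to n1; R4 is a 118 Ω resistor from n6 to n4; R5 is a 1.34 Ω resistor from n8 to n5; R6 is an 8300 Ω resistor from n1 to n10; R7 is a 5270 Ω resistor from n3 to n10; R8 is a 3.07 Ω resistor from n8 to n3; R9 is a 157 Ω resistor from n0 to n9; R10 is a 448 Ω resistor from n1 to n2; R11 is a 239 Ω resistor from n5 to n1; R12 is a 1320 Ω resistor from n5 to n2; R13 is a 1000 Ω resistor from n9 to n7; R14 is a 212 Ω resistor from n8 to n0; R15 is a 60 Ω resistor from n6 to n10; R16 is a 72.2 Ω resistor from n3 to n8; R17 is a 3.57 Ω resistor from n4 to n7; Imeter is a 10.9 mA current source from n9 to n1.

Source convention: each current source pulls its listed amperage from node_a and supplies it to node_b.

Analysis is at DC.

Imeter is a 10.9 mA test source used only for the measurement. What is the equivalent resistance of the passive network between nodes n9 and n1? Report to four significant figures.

Apply KCL at each of the 10 non-ground nodes and solve the resulting linear system.
Node n1: branches {R3, R6, R10, R11, Imeter} → V_1 = 2.039
Node n2: branches {R1, R10, R12} → V_2 = 1.060
Node n3: branches {R7, R8, R16} → V_3 = 0.05045
Node n4: branches {R4, R17} → V_4 = 0.1271
Node n5: branches {R5, R11, R12} → V_5 = 0.06239
Node n6: branches {R1, R4, R15} → V_6 = 0.3140
Node n7: branches {R13, R17} → V_7 = 0.1214
Node n8: branches {R2, R5, R8, R14, R16} → V_8 = 0.05030
Node n9: branches {R9, R13, Imeter} → V_9 = -1.463
Node n10: branches {R6, R7, R15} → V_10 = 0.3233

R_eq = 321.2 Ω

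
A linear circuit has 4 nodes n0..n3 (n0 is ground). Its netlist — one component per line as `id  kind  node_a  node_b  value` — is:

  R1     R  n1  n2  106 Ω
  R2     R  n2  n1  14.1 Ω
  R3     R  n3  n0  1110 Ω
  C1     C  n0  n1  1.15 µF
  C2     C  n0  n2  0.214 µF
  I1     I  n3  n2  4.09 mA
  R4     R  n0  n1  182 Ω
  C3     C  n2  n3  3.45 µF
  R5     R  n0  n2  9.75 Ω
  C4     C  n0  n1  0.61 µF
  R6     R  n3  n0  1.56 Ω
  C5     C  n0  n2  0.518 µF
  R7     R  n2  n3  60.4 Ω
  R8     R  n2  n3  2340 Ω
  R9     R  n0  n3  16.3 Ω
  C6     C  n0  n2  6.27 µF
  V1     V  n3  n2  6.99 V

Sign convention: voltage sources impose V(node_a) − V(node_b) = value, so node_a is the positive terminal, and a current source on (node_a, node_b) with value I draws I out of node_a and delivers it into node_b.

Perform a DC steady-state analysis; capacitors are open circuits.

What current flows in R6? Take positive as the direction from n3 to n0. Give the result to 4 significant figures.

Apply KCL at each of the 3 non-ground nodes and solve the resulting linear system.
Node n1: branches {R1, R2, C1, R4, C4} → V_1 = -5.674
Node n2: branches {R1, R2, C2, I1, C3, R5, C5, R7, R8, C6, V1} → V_2 = -6.062
Node n3: branches {R3, I1, C3, R6, R7, R8, R9, V1} → V_3 = 0.9283
Source currents: i(V1)=-0.7757

0.5951 A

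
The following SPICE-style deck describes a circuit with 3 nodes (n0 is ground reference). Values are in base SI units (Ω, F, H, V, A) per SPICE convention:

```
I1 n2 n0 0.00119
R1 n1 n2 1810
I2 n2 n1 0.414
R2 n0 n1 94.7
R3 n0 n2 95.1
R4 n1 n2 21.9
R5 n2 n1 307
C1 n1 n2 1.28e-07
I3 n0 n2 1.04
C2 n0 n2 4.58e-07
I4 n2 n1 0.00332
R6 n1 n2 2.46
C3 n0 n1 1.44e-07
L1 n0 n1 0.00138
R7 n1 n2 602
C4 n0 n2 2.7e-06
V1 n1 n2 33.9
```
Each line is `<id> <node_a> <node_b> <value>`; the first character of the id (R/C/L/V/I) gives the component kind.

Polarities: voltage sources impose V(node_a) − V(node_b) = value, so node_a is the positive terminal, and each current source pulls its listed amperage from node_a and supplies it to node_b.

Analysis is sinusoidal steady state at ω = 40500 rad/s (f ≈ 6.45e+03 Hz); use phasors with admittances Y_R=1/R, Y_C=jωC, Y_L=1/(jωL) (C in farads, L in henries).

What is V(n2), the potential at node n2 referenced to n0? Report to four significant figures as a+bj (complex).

4.451-5.068j V

MNA unknowns: 2 node voltages V₁..V_2 plus 1 source current (V1)
I1: z[2]−=0.00119, z[0]+=0.00119
R1: Y=0.0005525+0.000j on G[1,2]
I2: z[2]−=0.414, z[1]+=0.414
R2: Y=0.01056+0.000j on G[0,1]
R3: Y=0.01052+0.000j on G[0,2]
R4: Y=0.04566+0.000j on G[1,2]
R5: Y=0.003257+0.000j on G[2,1]
C1: Y=0.000+0.005184j on G[1,2]
I3: z[0]−=1.04, z[2]+=1.04
C2: Y=0.000+0.01855j on G[0,2]
I4: z[2]−=0.00332, z[1]+=0.00332
R6: Y=0.4065+0.000j on G[1,2]
C3: Y=0.000+0.005832j on G[0,1]
L1: Y=0.000-0.01789j on G[0,1]
R7: Y=0.001661+0.000j on G[1,2]
C4: Y=0.000+0.1094j on G[0,2]
V1: row V1−V2=33.9, i_V1 at 1,2
solve → V1=38.35-5.068j, V2=4.451-5.068j
aux → i_V1=-15.44+0.3403j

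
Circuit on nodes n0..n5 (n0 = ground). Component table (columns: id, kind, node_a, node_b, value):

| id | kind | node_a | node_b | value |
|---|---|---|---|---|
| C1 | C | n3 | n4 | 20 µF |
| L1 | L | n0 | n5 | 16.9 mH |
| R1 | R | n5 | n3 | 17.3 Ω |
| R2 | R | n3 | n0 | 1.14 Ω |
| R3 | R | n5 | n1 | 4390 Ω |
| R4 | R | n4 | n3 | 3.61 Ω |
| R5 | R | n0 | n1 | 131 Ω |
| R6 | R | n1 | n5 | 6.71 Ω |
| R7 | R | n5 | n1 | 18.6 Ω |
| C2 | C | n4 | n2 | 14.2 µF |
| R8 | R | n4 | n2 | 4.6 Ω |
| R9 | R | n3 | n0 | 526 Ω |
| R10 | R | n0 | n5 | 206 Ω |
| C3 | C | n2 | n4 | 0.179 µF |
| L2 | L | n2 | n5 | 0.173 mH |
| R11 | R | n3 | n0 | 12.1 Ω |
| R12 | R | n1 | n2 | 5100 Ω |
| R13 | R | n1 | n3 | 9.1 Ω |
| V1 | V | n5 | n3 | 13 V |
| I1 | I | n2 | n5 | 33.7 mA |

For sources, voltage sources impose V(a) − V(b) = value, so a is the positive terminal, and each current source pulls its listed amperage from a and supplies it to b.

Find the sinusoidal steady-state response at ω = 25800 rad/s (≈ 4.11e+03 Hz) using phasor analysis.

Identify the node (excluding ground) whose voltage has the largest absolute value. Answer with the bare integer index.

2

Element admittances at ω=25800 rad/s:
  Y(C1) = 0.000+0.5160j S between n3,n4
  Y(L1) = 0.000-0.002293j S between n0,n5
  Y(R1) = 0.05780+0.000j S between n5,n3
  Y(R2) = 0.8772+0.000j S between n3,n0
  Y(R3) = 0.0002278+0.000j S between n5,n1
  Y(R4) = 0.2770+0.000j S between n4,n3
  Y(R5) = 0.007634+0.000j S between n0,n1
  Y(R6) = 0.1490+0.000j S between n1,n5
  Y(R7) = 0.05376+0.000j S between n5,n1
  Y(C2) = 0.000+0.3664j S between n4,n2
  Y(R8) = 0.2174+0.000j S between n4,n2
  Y(R9) = 0.001901+0.000j S between n3,n0
  Y(R10) = 0.004854+0.000j S between n0,n5
  Y(C3) = 0.000+0.004618j S between n2,n4
  Y(L2) = 0.000-0.2240j S between n2,n5
  Y(R11) = 0.08264+0.000j S between n3,n0
  Y(R12) = 0.0001961+0.000j S between n1,n2
  Y(R13) = 0.1099+0.000j S between n1,n3
  V1: constraint V(n5)−V(n3) = 13
  I1: injects 0.0337 A into n5 (from n2)
Assemble and solve the 6×6 MNA system:
  V(n1)=8.103+0.01517j  V(n2)=1.189-23.72j  V(n3)=-0.1294+0.03042j  V(n4)=0.2119-10.04j  V(n5)=12.87+0.03042j
  i(V1)=-7.070+2.644j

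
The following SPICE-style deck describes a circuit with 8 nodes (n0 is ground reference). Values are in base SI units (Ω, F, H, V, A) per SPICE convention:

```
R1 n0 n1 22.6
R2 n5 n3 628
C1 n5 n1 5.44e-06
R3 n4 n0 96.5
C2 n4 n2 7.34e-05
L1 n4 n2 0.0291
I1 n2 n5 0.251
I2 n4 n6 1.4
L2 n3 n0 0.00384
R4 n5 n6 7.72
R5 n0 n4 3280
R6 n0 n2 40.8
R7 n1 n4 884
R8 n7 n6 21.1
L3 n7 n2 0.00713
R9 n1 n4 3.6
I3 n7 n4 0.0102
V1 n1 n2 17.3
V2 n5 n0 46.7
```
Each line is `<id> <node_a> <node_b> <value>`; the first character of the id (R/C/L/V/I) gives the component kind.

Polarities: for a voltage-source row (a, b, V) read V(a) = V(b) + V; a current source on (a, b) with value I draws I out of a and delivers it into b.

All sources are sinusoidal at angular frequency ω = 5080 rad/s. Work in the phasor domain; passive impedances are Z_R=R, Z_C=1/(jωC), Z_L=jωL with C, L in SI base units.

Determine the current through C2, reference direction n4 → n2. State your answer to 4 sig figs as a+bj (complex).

2.279+1.790j A

MNA unknowns: 7 node voltages V₁..V_7 plus 2 source currents (V1, V2)
R1: Y=0.04425+0.000j on G[0,1]
R2: Y=0.001592+0.000j on G[5,3]
C1: Y=0.000+0.02764j on G[5,1]
R3: Y=0.01036+0.000j on G[4,0]
C2: Y=0.000+0.3729j on G[4,2]
L1: Y=0.000-0.006765j on G[4,2]
I1: z[2]−=0.251, z[5]+=0.251
I2: z[4]−=1.4, z[6]+=1.4
L2: Y=0.000-0.05126j on G[3,0]
R4: Y=0.1295+0.000j on G[5,6]
R5: Y=0.0003049+0.000j on G[0,4]
R6: Y=0.02451+0.000j on G[0,2]
R7: Y=0.001131+0.000j on G[1,4]
R8: Y=0.04739+0.000j on G[7,6]
L3: Y=0.000-0.02761j on G[7,2]
R9: Y=0.2778+0.000j on G[1,4]
I3: z[7]−=0.0102, z[4]+=0.0102
V1: row V1−V2=17.3, i_V1 at 1,2
V2: row V5−V0=46.7, i_V2 at 5,0
solve → V1=-0.7440+1.120j, V2=-18.04+1.120j, V3=0.04502+1.449j, V4=-13.24-4.991j, V5=46.70+0.000j, V6=49.76+9.938j, V7=28.58+37.10j
aux → i_V1=-3.422-0.4430j, i_V2=0.5422-0.02147j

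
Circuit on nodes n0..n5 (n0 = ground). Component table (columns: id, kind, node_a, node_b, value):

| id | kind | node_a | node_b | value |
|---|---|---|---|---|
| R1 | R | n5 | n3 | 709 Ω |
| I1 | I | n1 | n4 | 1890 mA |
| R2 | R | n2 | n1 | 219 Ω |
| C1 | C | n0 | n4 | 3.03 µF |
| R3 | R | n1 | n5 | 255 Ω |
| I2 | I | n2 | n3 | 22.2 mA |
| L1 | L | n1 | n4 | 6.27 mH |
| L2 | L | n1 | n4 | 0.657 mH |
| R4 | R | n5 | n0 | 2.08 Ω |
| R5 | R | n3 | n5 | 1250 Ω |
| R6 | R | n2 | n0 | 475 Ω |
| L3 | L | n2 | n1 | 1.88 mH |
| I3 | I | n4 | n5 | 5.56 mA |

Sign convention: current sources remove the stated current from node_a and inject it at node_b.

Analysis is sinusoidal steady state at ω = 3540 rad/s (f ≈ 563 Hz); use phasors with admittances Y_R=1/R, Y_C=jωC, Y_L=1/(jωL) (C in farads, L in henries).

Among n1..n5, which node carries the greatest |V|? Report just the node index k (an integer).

3

MNA unknowns: 5 node voltages V₁..V_5
R1: Y=0.001410+0.000j on G[5,3]
I1: z[1]−=1.89, z[4]+=1.89
R2: Y=0.004566+0.000j on G[2,1]
C1: Y=0.000+0.01073j on G[0,4]
R3: Y=0.003922+0.000j on G[1,5]
I2: z[2]−=0.0222, z[3]+=0.0222
L1: Y=0.000-0.04505j on G[1,4]
L2: Y=0.000-0.4300j on G[1,4]
R4: Y=0.4808+0.000j on G[5,0]
R5: Y=0.0008000+0.000j on G[3,5]
R6: Y=0.002105+0.000j on G[2,0]
L3: Y=0.000-0.1503j on G[2,1]
I3: z[4]−=0.00556, z[5]+=0.00556
solve → V1=0.6382-1.114j, V2=0.6157-1.269j, V3=10.11-0.009010j, V4=0.6530+2.919j, V5=0.06244-0.009010j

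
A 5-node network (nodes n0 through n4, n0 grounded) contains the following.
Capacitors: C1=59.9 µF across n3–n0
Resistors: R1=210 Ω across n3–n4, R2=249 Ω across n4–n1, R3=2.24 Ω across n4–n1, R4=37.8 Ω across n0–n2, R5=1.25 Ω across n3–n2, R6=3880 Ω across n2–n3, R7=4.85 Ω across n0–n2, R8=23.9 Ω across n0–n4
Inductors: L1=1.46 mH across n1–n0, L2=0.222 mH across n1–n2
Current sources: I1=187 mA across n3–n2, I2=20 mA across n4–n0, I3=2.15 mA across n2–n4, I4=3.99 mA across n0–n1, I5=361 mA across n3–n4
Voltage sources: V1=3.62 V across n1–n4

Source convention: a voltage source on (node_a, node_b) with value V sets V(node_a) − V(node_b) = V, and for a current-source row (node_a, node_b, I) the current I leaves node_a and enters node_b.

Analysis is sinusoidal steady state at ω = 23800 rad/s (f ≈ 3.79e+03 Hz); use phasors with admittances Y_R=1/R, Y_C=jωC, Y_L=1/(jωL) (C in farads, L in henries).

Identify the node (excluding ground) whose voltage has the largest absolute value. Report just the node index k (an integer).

Element admittances at ω=23800 rad/s:
  Y(C1) = 0.000+1.426j S between n3,n0
  Y(R1) = 0.004762+0.000j S between n3,n4
  Y(L1) = 0.000-0.02878j S between n1,n0
  Y(R2) = 0.004016+0.000j S between n4,n1
  Y(R3) = 0.4464+0.000j S between n4,n1
  I1: injects 0.187 A into n2 (from n3)
  Y(L2) = 0.000-0.1893j S between n1,n2
  I2: injects 0.02 A into n0 (from n4)
  Y(R4) = 0.02646+0.000j S between n0,n2
  I3: injects 0.00215 A into n4 (from n2)
  Y(R5) = 0.8000+0.000j S between n3,n2
  I4: injects 0.00399 A into n1 (from n0)
  I5: injects 0.361 A into n4 (from n3)
  Y(R6) = 0.0002577+0.000j S between n2,n3
  Y(R7) = 0.2062+0.000j S between n0,n2
  Y(R8) = 0.04184+0.000j S between n0,n4
  V1: constraint V(n1)−V(n4) = 3.62
Assemble and solve the 5×5 MNA system:
  V(n1)=0.9305+2.148j  V(n2)=0.5447-0.02069j  V(n3)=-0.04088+0.06454j  V(n4)=-2.690+2.148j
  i(V1)=-2.099+0.09980j

4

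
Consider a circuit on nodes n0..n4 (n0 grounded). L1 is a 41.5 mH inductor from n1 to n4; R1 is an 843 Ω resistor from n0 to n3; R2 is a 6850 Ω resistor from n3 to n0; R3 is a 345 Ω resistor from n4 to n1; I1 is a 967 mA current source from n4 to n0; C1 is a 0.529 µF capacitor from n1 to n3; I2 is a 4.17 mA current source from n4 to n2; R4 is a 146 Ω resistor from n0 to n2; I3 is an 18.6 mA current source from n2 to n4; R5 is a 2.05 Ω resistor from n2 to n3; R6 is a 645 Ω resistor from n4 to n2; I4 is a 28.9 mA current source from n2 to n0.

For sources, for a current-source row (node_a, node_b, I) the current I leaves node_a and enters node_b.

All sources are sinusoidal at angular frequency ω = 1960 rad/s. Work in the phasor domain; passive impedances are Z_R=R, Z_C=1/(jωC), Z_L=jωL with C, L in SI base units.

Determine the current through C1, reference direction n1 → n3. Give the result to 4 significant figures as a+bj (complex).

-0.3325-0.4435j A

Element admittances at ω=1960 rad/s:
  Y(L1) = 0.000-0.01229j S between n1,n4
  Y(R1) = 0.001186+0.000j S between n0,n3
  Y(R2) = 0.0001460+0.000j S between n3,n0
  Y(R3) = 0.002899+0.000j S between n4,n1
  I1: injects 0.967 A into n0 (from n4)
  Y(C1) = 0.000+0.001037j S between n1,n3
  I2: injects 0.00417 A into n2 (from n4)
  Y(R4) = 0.006849+0.000j S between n0,n2
  I3: injects 0.0186 A into n4 (from n2)
  Y(R5) = 0.4878+0.000j S between n2,n3
  Y(R6) = 0.001550+0.000j S between n4,n2
  I4: injects 0.0289 A into n0 (from n2)
Assemble and solve the 4×4 MNA system:
  V(n1)=-549.8+319.9j  V(n2)=-121.7+0.1477j  V(n3)=-122.0-0.7594j  V(n4)=-521.6+286.2j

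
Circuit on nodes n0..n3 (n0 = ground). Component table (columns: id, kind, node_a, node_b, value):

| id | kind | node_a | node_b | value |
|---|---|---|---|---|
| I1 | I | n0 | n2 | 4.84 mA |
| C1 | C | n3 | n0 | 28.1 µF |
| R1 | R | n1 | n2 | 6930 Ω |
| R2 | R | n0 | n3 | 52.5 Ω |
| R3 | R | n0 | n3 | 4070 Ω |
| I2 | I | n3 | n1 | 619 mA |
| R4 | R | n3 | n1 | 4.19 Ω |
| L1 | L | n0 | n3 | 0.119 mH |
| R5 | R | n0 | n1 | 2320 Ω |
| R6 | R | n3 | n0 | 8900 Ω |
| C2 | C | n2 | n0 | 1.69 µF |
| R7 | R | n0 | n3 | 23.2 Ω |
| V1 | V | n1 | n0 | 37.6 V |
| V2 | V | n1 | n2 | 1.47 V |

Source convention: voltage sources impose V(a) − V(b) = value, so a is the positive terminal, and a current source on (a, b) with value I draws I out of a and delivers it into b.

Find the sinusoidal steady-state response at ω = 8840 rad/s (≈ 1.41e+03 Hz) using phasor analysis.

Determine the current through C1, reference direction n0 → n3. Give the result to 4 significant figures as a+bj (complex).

2.496-1.071j A

MNA unknowns: 3 node voltages V₁..V_3 plus 2 source currents (V1, V2)
I1: z[0]−=0.00484, z[2]+=0.00484
C1: Y=0.000+0.2484j on G[3,0]
R1: Y=0.0001443+0.000j on G[1,2]
R2: Y=0.01905+0.000j on G[0,3]
R3: Y=0.0002457+0.000j on G[0,3]
I2: z[3]−=0.619, z[1]+=0.619
R4: Y=0.2387+0.000j on G[3,1]
L1: Y=0.000-0.9506j on G[0,3]
R5: Y=0.0004310+0.000j on G[0,1]
R6: Y=0.0001124+0.000j on G[3,0]
C2: Y=0.000+0.01494j on G[2,0]
R7: Y=0.04310+0.000j on G[0,3]
V1: row V1−V0=37.6, i_V1 at 1,0
V2: row V1−V2=1.47, i_V2 at 1,2
solve → V1=37.60+0.000j, V2=36.13+0.000j, V3=4.310+10.05j
aux → i_V1=-7.337+1.859j, i_V2=-0.005052+0.5398j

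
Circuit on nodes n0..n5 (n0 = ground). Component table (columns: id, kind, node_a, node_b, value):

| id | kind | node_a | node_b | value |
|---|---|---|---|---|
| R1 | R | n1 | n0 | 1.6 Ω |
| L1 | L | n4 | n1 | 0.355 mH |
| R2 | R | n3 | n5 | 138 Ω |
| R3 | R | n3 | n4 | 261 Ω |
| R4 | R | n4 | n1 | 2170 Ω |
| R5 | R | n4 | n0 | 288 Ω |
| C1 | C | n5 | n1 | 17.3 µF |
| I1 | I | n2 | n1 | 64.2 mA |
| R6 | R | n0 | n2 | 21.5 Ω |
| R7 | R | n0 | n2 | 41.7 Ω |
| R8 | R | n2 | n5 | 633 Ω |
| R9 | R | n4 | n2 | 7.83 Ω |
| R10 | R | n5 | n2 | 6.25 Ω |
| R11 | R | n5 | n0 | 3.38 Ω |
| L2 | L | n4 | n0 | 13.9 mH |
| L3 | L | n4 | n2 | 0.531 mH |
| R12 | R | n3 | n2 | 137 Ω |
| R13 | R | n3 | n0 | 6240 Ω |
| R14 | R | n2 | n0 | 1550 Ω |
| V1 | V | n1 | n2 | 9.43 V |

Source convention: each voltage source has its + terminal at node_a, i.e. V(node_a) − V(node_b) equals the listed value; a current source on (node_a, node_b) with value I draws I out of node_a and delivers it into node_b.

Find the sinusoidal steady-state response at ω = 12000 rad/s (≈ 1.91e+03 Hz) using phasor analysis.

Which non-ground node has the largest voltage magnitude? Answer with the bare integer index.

MNA unknowns: 5 node voltages V₁..V_5 plus 1 source current (V1)
R1: Y=0.6250+0.000j on G[1,0]
L1: Y=0.000-0.2347j on G[4,1]
R2: Y=0.007246+0.000j on G[3,5]
R3: Y=0.003831+0.000j on G[3,4]
R4: Y=0.0004608+0.000j on G[4,1]
R5: Y=0.003472+0.000j on G[4,0]
C1: Y=0.000+0.2076j on G[5,1]
I1: z[2]−=0.0642, z[1]+=0.0642
R6: Y=0.04651+0.000j on G[0,2]
R7: Y=0.02398+0.000j on G[0,2]
R8: Y=0.001580+0.000j on G[2,5]
R9: Y=0.1277+0.000j on G[4,2]
R10: Y=0.1600+0.000j on G[5,2]
R11: Y=0.2959+0.000j on G[5,0]
L2: Y=0.000-0.005995j on G[4,0]
L3: Y=0.000-0.1569j on G[4,2]
R12: Y=0.007299+0.000j on G[3,2]
R13: Y=0.0001603+0.000j on G[3,0]
R14: Y=0.0006452+0.000j on G[2,0]
V1: row V1−V2=9.43, i_V1 at 1,2
solve → V1=1.775-0.6053j, V2=-7.655-0.6053j, V3=-4.255-0.1522j, V4=-2.536-2.229j, V5=-1.833+1.399j
aux → i_V1=-1.845+0.6406j

2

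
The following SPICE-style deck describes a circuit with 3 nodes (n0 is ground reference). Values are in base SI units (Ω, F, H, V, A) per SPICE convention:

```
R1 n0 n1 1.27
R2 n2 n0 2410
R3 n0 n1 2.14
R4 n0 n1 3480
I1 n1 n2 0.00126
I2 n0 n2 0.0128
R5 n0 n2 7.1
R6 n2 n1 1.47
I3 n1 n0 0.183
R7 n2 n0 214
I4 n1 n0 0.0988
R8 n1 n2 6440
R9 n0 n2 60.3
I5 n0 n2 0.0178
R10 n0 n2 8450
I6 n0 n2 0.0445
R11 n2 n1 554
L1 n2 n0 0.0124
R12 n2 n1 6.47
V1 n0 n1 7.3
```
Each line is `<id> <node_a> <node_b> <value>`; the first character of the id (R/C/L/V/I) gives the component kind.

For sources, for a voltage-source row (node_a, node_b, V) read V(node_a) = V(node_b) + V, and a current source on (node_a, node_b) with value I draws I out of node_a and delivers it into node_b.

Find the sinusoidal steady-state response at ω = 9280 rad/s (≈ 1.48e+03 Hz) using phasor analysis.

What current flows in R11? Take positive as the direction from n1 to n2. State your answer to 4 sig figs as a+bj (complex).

-0.002283+9.472e-05j A

Apply KCL at each of the 2 non-ground nodes and solve the resulting linear system.
Node n1: branches {R1, R3, R4, I1, R6, I3, I4, R8, R11, R12, V1} → V_1 = -7.300+0.000j
Node n2: branches {R2, I1, I2, R5, R6, R7, R8, R9, I5, R10, I6, R11, L1, R12} → V_2 = -6.035-0.05248j
Source currents: i(V1)=-9.937+0.04391j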